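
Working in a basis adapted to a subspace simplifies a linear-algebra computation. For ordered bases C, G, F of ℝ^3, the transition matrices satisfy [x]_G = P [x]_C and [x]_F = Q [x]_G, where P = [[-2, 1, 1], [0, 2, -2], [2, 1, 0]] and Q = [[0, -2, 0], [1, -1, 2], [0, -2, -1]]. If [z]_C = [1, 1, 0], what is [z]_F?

[-4, 3, -7]

First [z]_G = P [z]_C = [-1, 2, 3].
Then [z]_F = Q [z]_G = [-4, 3, -7].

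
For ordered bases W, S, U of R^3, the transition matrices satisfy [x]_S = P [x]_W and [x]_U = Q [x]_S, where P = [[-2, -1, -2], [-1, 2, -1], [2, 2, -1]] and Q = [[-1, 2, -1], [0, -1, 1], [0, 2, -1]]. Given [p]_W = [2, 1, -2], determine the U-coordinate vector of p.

[-3, 6, -4]

Apply P to get S-coordinates [-1, 2, 8], then Q to get U-coordinates.
The result is [p]_U = [-3, 6, -4].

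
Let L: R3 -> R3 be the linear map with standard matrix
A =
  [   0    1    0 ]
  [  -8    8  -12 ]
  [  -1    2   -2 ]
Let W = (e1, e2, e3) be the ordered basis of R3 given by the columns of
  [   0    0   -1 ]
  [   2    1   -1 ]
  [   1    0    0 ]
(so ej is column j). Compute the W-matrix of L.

[[2, 2, -1], [-2, 3, 3], [-2, -1, 1]]

Let P have columns e1, ..., e3. Then [L]_W = P^(-1) A P.
Here det P = 1, so P^(-1) is integer; computing A P first and then P^(-1)(A P) gives [[2, 2, -1], [-2, 3, 3], [-2, -1, 1]].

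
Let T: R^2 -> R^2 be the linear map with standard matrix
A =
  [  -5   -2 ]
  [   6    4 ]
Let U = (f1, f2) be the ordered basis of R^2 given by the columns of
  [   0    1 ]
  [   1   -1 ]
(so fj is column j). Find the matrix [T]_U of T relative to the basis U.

[[2, -1], [-2, -3]]

Let P have columns f1, f2. Then [T]_U = P^(-1) A P.
Here det P = -1, so P^(-1) is integer; computing A P first and then P^(-1)(A P) gives [[2, -1], [-2, -3]].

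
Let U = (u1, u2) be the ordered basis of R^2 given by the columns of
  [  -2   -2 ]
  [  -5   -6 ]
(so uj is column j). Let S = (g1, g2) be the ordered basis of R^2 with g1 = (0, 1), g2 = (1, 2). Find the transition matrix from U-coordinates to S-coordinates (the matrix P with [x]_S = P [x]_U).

[[-1, -2], [-2, -2]]

Take x = uj: its U-coordinates are the j-th standard unit vector, so P e_j — column j of P — equals [uj]_S.
u1 = -g1 - 2g2, giving column 1 = (-1, -2); repeating for each j gives P = [[-1, -2], [-2, -2]].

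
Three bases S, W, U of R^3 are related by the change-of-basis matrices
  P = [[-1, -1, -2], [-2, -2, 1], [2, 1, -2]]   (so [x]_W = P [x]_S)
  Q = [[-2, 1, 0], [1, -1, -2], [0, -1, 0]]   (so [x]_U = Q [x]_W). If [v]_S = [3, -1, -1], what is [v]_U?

Composing the changes, [v]_U = Q P [v]_S.
Q P = [[0, 0, 5], [-3, -1, 1], [2, 2, -1]]; applying this to [3, -1, -1] gives [-5, -9, 5].

[-5, -9, 5]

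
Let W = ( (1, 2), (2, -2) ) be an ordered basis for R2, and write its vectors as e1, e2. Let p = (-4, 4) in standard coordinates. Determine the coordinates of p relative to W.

(0, -2)

Write p = c_1 e1 + c_2 e2 and solve for the c_i.
System: c_1 + 2c_2 = -4, 2c_1 - 2c_2 = 4; solving gives c_1 = 0, c_2 = -2.
Check: 0·e1 - 2e2 = (-4, 4).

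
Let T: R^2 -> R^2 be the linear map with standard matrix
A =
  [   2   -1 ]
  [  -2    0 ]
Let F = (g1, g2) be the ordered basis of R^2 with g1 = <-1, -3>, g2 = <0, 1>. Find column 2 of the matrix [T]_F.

Compute T(g2) = A g2 = <-1, 0> in standard coordinates.
Then write this in F-coordinates: solve for y in y_1 g1 + y_2 g2 = <-1, 0>.
This gives y = <1, 3>, which is column 2 of [T]_F.

<1, 3>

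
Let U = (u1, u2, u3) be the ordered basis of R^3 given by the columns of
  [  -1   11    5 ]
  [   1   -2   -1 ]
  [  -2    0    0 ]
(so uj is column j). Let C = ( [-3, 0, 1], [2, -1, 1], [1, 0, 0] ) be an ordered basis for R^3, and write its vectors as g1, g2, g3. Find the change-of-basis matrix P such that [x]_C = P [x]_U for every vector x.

[[-1, -2, -1], [-1, 2, 1], [-2, 1, 0]]

Let M have columns uj and N have columns gj. Then for every x, N [x]_C = x = M [x]_U, so P = N^(-1) M.
Since det N = 1, N^(-1) has integer entries; multiplying gives P = [[-1, -2, -1], [-1, 2, 1], [-2, 1, 0]].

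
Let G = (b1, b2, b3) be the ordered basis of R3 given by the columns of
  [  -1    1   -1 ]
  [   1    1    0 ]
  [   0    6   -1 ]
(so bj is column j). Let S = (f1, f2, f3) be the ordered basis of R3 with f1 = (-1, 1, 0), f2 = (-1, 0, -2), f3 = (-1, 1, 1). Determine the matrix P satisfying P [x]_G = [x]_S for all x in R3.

Column j of P is [bj]_S, since P maps G-coordinates to S-coordinates.
Expressing b1 in S: b1 = f1 + 0·f2 + 0·f3, so column 1 of P is (1, 0, 0).
Doing the same for each bj gives P = [[1, -1, -1], [0, -2, 1], [0, 2, 1]].

[[1, -1, -1], [0, -2, 1], [0, 2, 1]]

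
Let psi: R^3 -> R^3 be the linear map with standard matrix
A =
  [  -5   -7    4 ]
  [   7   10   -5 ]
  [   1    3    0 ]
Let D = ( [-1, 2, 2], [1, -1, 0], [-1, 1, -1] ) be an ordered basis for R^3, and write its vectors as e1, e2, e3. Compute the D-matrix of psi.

With P the matrix whose columns are e1, ..., e3, [psi]_D = P^(-1) A P.
Column by column: psi(e1) = A e1 = [-1, 3, 5]; its D-coordinates [2, 0, -1] give column 1.
Continuing for each basis vector yields [psi]_D = [[2, -1, 2], [0, 1, -2], [-1, 0, 2]].

[[2, -1, 2], [0, 1, -2], [-1, 0, 2]]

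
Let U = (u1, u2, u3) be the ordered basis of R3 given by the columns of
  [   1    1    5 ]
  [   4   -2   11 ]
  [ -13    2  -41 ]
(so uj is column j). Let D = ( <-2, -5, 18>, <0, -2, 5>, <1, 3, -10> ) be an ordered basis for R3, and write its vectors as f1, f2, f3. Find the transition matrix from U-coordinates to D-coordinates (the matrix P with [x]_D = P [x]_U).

Column j of P is [uj]_D, since P maps U-coordinates to D-coordinates.
Expressing u1 in D: u1 = -f1 - f2 - f3, so column 1 of P is <-1, -1, -1>.
Doing the same for each uj gives P = [[-1, -1, -2], [-1, 2, 1], [-1, -1, 1]].

[[-1, -1, -2], [-1, 2, 1], [-1, -1, 1]]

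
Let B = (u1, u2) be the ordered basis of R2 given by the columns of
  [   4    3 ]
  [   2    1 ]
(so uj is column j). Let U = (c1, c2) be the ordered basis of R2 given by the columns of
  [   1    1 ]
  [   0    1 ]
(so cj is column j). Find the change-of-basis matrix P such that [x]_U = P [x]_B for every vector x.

[[2, 2], [2, 1]]

Let M have columns uj and N have columns cj. Then for every x, N [x]_U = x = M [x]_B, so P = N^(-1) M.
Since det N = 1, N^(-1) has integer entries; multiplying gives P = [[2, 2], [2, 1]].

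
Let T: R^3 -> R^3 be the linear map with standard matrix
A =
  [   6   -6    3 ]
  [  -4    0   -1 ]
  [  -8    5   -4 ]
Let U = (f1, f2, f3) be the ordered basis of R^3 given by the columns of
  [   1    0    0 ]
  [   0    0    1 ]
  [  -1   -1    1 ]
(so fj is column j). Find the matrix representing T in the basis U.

With P the matrix whose columns are f1, ..., f3, [T]_U = P^(-1) A P.
Column by column: T(f1) = A f1 = [3, -3, -4]; its U-coordinates [3, -2, -3] give column 1.
Continuing for each basis vector yields [T]_U = [[3, -3, -3], [-2, 0, 1], [-3, 1, -1]].

[[3, -3, -3], [-2, 0, 1], [-3, 1, -1]]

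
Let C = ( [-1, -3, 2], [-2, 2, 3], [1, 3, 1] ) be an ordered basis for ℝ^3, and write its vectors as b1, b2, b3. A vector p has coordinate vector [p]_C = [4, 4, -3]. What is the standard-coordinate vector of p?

p = M [p]_C, where M has columns b1, ..., b3.
Carrying out the matrix-vector product, p = [-15, -13, 17].

[-15, -13, 17]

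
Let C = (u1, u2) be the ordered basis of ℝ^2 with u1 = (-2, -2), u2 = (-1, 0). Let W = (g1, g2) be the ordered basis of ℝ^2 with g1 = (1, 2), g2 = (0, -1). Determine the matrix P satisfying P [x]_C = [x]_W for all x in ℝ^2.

[[-2, -1], [-2, -2]]

Let M have columns uj and N have columns gj. Then for every x, N [x]_W = x = M [x]_C, so P = N^(-1) M.
Since det N = -1, N^(-1) has integer entries; multiplying gives P = [[-2, -1], [-2, -2]].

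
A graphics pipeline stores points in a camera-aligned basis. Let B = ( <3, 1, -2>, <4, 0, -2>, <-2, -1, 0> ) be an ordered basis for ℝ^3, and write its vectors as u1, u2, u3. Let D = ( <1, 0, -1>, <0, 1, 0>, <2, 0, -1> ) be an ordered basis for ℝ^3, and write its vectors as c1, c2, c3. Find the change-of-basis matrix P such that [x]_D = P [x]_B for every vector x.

[[1, 0, 2], [1, 0, -1], [1, 2, -2]]

Column j of P is [uj]_D, since P maps B-coordinates to D-coordinates.
Expressing u1 in D: u1 = c1 + c2 + c3, so column 1 of P is <1, 1, 1>.
Doing the same for each uj gives P = [[1, 0, 2], [1, 0, -1], [1, 2, -2]].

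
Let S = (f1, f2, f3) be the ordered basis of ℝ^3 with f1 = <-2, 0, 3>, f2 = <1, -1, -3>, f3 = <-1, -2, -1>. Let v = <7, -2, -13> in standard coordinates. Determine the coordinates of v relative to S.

Write v = c_1 f1 + ... + c_3 f3 and solve for the c_i.
Gaussian elimination on [M | v] yields c = (-4, 0, 1).
Check: -4f1 + 0·f2 + f3 = <7, -2, -13>.

<-4, 0, 1>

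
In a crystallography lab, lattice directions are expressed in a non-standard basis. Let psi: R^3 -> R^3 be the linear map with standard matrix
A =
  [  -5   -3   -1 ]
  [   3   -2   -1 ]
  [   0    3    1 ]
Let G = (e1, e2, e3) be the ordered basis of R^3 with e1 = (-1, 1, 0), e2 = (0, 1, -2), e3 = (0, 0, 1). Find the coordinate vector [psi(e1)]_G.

(-2, -3, -3)

Compute psi(e1) = A e1 = (2, -5, 3) in standard coordinates.
Then write this in G-coordinates: solve for y in y_1 e1 + ... + y_3 e3 = (2, -5, 3).
This gives y = (-2, -3, -3), which is column 1 of [psi]_G.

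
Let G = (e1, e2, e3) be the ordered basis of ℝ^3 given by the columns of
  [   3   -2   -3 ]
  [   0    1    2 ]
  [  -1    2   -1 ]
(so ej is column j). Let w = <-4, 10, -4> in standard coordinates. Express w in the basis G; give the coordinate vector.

Write w = c_1 e1 + ... + c_3 e3 and solve for the c_i.
Row-reducing the augmented matrix [M | w] gives c = (4, 2, 4).
Check: 4e1 + 2e2 + 4e3 = <-4, 10, -4>.

<4, 2, 4>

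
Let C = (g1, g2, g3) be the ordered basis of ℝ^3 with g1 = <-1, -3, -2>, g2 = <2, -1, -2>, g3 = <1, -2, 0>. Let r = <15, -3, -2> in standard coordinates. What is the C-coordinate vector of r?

<-3, 4, 4>

We seek scalars with c_1 g1 + ... + c_3 g3 = r; equivalently solve M c = r where the columns of M are g1, ..., g3.
Solving this 3x3 system gives c = (-3, 4, 4).
Check: -3g1 + 4g2 + 4g3 = <15, -3, -2>.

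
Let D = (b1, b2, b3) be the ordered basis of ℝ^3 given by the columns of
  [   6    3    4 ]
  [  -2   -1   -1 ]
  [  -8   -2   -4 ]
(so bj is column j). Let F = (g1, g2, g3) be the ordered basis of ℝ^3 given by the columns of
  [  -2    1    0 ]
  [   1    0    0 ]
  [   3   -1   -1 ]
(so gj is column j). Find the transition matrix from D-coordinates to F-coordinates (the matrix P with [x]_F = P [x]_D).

[[-2, -1, -1], [2, 1, 2], [0, -2, -1]]

Column j of P is [bj]_F, since P maps D-coordinates to F-coordinates.
Expressing b1 in F: b1 = -2g1 + 2g2 + 0·g3, so column 1 of P is [-2, 2, 0].
Doing the same for each bj gives P = [[-2, -1, -1], [2, 1, 2], [0, -2, -1]].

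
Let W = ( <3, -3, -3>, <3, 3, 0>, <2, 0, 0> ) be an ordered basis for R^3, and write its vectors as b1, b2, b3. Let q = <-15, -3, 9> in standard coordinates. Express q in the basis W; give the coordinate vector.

Write q = c_1 b1 + ... + c_3 b3 and solve for the c_i.
Solving this 3x3 system gives c = (-3, -4, 3).
Check: -3b1 - 4b2 + 3b3 = <-15, -3, 9>.

<-3, -4, 3>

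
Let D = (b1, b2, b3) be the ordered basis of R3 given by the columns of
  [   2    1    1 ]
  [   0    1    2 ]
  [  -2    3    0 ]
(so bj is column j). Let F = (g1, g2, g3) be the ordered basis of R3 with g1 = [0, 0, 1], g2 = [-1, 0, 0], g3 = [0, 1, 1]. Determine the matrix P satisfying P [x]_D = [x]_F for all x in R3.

Column j of P is [bj]_F, since P maps D-coordinates to F-coordinates.
Expressing b1 in F: b1 = -2g1 - 2g2 + 0·g3, so column 1 of P is [-2, -2, 0].
Doing the same for each bj gives P = [[-2, 2, -2], [-2, -1, -1], [0, 1, 2]].

[[-2, 2, -2], [-2, -1, -1], [0, 1, 2]]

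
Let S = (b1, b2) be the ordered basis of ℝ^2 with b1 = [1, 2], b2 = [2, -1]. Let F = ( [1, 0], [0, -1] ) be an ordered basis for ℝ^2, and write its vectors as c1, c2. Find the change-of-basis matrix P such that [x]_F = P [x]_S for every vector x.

Take x = bj: its S-coordinates are the j-th standard unit vector, so P e_j — column j of P — equals [bj]_F.
b1 = c1 - 2c2, giving column 1 = [1, -2]; repeating for each j gives P = [[1, 2], [-2, 1]].

[[1, 2], [-2, 1]]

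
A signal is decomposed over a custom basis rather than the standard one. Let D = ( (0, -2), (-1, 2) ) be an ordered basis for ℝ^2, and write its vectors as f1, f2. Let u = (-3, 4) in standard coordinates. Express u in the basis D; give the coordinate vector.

[u]_D is the unique c with M c = u, where M has columns f1, f2.
System: 0c_1 - c_2 = -3, -2c_1 + 2c_2 = 4; solving gives c_1 = 1, c_2 = 3.
Check: f1 + 3f2 = (-3, 4).

(1, 3)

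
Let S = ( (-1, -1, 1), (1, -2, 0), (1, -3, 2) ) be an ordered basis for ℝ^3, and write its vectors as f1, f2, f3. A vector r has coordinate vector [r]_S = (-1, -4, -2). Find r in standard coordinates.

(-5, 15, -5)

r = M [r]_S, where M has columns f1, ..., f3.
Carrying out the matrix-vector product, r = (-5, 15, -5).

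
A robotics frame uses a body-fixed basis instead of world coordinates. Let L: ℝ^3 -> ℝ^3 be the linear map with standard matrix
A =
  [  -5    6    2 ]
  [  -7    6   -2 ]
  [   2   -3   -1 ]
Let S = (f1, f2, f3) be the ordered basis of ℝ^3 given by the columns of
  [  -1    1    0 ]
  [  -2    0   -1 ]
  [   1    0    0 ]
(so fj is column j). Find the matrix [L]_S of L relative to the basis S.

[[3, 2, 3], [-2, -3, -3], [1, 3, 0]]

The j-th column of [L]_S is [L(fj)]_S.
L(f1) = A f1 = [-5, -7, 3] = 3f1 - 2f2 + f3, so column 1 is [3, -2, 1].
Repeating for f2, f3 and assembling the columns gives [[3, 2, 3], [-2, -3, -3], [1, 3, 0]].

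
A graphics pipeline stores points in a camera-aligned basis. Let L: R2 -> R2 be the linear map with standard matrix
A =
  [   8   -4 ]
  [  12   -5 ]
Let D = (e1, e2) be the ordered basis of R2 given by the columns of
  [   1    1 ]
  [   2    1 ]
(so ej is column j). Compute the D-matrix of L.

[[2, 3], [-2, 1]]

Let P have columns e1, e2. Then [L]_D = P^(-1) A P.
Here det P = -1, so P^(-1) is integer; computing A P first and then P^(-1)(A P) gives [[2, 3], [-2, 1]].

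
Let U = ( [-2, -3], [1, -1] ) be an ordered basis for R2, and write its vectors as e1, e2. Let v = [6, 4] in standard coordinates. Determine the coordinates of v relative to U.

Write v = c_1 e1 + c_2 e2 and solve for the c_i.
System: -2c_1 + c_2 = 6, -3c_1 - c_2 = 4; solving gives c_1 = -2, c_2 = 2.
Check: -2e1 + 2e2 = [6, 4].

[-2, 2]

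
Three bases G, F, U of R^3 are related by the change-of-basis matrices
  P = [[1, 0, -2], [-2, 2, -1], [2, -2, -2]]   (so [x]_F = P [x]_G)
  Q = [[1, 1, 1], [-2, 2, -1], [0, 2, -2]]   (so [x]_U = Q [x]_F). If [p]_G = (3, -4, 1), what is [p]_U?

First [p]_F = P [p]_G = (1, -15, 12).
Then [p]_U = Q [p]_F = (-2, -44, -54).

(-2, -44, -54)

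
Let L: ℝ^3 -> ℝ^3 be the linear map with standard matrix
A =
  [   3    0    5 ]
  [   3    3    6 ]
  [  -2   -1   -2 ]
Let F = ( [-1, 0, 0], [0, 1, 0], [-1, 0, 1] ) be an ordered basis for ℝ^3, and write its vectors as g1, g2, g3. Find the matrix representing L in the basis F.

Let P have columns g1, ..., g3. Then [L]_F = P^(-1) A P.
Here det P = -1, so P^(-1) is integer; computing A P first and then P^(-1)(A P) gives [[1, 1, -2], [-3, 3, 3], [2, -1, 0]].

[[1, 1, -2], [-3, 3, 3], [2, -1, 0]]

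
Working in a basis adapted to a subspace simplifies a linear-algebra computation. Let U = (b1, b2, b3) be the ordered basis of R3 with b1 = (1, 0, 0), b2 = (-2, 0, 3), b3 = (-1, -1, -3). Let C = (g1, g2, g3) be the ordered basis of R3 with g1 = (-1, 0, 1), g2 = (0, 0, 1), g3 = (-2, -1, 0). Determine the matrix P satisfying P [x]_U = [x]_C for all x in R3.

[[-1, 2, -1], [1, 1, -2], [0, 0, 1]]

Let M have columns bj and N have columns gj. Then for every x, N [x]_C = x = M [x]_U, so P = N^(-1) M.
Since det N = -1, N^(-1) has integer entries; multiplying gives P = [[-1, 2, -1], [1, 1, -2], [0, 0, 1]].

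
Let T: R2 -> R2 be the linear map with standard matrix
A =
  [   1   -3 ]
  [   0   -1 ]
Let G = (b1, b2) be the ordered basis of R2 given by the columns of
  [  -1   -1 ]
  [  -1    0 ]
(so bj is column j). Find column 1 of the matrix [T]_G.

(-1, -1)

Column 1 of [T]_G is the G-coordinate vector of T(b1).
In standard coordinates T(b1) = A b1 = (2, 1).
Converting to G: (2, 1) = -b1 - b2, so the coordinate vector is (-1, -1).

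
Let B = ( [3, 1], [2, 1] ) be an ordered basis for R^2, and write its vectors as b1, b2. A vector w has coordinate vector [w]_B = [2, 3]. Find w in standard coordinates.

By definition w = 2b1 + 3b2.
Summing componentwise gives [12, 5].

[12, 5]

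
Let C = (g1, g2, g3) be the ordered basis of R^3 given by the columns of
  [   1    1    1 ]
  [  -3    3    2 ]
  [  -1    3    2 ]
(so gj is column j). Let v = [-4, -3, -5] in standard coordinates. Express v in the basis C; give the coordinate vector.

[-1, 0, -3]

We seek scalars with c_1 g1 + ... + c_3 g3 = v; equivalently solve M c = v where the columns of M are g1, ..., g3.
Gaussian elimination on [M | v] yields c = (-1, 0, -3).
Check: -g1 + 0·g2 - 3g3 = [-4, -3, -5].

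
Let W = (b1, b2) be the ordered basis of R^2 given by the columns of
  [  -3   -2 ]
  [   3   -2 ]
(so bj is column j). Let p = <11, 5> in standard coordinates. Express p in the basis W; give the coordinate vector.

We seek scalars with c_1 b1 + c_2 b2 = p; equivalently solve M c = p where the columns of M are b1, b2.
System: -3c_1 - 2c_2 = 11, 3c_1 - 2c_2 = 5; solving gives c_1 = -1, c_2 = -4.
Check: -b1 - 4b2 = <11, 5>.

<-1, -4>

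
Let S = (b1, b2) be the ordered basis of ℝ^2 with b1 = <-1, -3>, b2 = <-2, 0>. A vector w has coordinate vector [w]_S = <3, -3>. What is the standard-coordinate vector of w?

<3, -9>

By definition w = 3b1 - 3b2.
Summing componentwise gives <3, -9>.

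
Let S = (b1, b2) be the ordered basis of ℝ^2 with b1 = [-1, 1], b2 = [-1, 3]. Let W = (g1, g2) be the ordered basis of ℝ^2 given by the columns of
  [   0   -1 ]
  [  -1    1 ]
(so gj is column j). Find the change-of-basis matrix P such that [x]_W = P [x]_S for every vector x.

Let M have columns bj and N have columns gj. Then for every x, N [x]_W = x = M [x]_S, so P = N^(-1) M.
Since det N = -1, N^(-1) has integer entries; multiplying gives P = [[0, -2], [1, 1]].

[[0, -2], [1, 1]]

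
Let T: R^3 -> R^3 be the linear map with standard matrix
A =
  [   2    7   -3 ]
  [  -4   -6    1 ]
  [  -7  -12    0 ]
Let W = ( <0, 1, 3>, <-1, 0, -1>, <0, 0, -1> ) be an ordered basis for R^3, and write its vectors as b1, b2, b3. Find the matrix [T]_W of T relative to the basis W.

Let P have columns b1, ..., b3. Then [T]_W = P^(-1) A P.
Here det P = -1, so P^(-1) is integer; computing A P first and then P^(-1)(A P) gives [[-3, 3, -1], [2, -1, -3], [1, 3, 0]].

[[-3, 3, -1], [2, -1, -3], [1, 3, 0]]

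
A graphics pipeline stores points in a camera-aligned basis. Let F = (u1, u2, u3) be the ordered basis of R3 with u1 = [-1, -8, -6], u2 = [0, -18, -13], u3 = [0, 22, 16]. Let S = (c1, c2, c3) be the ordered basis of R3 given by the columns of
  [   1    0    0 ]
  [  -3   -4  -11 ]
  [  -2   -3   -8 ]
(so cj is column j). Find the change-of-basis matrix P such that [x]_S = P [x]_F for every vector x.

Take x = uj: its F-coordinates are the j-th standard unit vector, so P e_j — column j of P — equals [uj]_S.
u1 = -c1 + 0·c2 + c3, giving column 1 = [-1, 0, 1]; repeating for each j gives P = [[-1, 0, 0], [0, -1, 0], [1, 2, -2]].

[[-1, 0, 0], [0, -1, 0], [1, 2, -2]]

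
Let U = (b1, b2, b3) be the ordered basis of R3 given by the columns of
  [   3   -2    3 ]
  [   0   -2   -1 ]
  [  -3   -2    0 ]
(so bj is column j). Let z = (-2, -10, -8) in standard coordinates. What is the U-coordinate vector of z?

(0, 4, 2)

We seek scalars with c_1 b1 + ... + c_3 b3 = z; equivalently solve M c = z where the columns of M are b1, ..., b3.
Solving this 3x3 system gives c = (0, 4, 2).
Check: 0·b1 + 4b2 + 2b3 = (-2, -10, -8).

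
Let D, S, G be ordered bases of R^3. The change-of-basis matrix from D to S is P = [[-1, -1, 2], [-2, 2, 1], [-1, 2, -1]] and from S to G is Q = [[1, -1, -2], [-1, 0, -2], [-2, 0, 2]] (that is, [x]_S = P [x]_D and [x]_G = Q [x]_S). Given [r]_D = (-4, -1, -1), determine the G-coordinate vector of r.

First [r]_S = P [r]_D = (3, 5, 3).
Then [r]_G = Q [r]_S = (-8, -9, 0).

(-8, -9, 0)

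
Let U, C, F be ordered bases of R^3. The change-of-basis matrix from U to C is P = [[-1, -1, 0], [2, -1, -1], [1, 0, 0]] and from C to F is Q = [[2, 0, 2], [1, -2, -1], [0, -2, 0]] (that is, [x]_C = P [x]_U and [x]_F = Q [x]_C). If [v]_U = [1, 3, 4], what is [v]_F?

Composing the changes, [v]_F = Q P [v]_U.
Q P = [[0, -2, 0], [-6, 1, 2], [-4, 2, 2]]; applying this to [1, 3, 4] gives [-6, 5, 10].

[-6, 5, 10]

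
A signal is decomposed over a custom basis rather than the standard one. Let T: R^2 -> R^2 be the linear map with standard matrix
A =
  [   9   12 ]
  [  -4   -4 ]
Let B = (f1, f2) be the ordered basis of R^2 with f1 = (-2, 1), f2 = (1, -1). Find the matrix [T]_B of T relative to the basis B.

The j-th column of [T]_B is [T(fj)]_B.
T(f1) = A f1 = (-6, 4) = 2f1 - 2f2, so column 1 is (2, -2).
Repeating for f2 and assembling the columns gives [[2, 3], [-2, 3]].

[[2, 3], [-2, 3]]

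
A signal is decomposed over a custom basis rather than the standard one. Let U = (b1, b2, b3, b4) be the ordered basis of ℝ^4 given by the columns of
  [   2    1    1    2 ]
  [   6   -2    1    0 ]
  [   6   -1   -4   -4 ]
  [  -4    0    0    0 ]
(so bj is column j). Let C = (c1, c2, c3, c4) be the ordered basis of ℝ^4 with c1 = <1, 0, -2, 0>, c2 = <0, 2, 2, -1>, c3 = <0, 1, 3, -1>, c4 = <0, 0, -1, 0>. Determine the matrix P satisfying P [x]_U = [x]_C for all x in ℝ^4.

[[2, 1, 1, 2], [2, -2, 1, 0], [2, 2, -1, 0], [0, 1, 1, 0]]

Column j of P is [bj]_C, since P maps U-coordinates to C-coordinates.
Expressing b1 in C: b1 = 2c1 + 2c2 + 2c3 + 0·c4, so column 1 of P is <2, 2, 2, 0>.
Doing the same for each bj gives P = [[2, 1, 1, 2], [2, -2, 1, 0], [2, 2, -1, 0], [0, 1, 1, 0]].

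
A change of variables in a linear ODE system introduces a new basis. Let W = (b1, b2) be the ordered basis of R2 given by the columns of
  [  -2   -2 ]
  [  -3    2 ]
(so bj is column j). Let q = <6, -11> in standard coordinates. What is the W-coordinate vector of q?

Write q = c_1 b1 + c_2 b2 and solve for the c_i.
System: -2c_1 - 2c_2 = 6, -3c_1 + 2c_2 = -11; solving gives c_1 = 1, c_2 = -4.
Check: b1 - 4b2 = <6, -11>.

<1, -4>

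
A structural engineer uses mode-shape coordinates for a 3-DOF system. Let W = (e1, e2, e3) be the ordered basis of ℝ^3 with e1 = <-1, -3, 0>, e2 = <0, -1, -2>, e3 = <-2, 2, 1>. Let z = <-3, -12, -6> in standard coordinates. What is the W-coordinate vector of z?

[z]_W is the unique c with M c = z, where M has columns e1, ..., e3.
Gaussian elimination on [M | z] yields c = (3, 3, 0).
Check: 3e1 + 3e2 + 0·e3 = <-3, -12, -6>.

<3, 3, 0>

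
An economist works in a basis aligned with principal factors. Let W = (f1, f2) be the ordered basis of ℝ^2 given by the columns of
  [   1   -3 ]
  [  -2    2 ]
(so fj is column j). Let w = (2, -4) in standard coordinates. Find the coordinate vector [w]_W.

We seek scalars with c_1 f1 + c_2 f2 = w; equivalently solve M c = w where the columns of M are f1, f2.
System: c_1 - 3c_2 = 2, -2c_1 + 2c_2 = -4; solving gives c_1 = 2, c_2 = 0.
Check: 2f1 + 0·f2 = (2, -4).

(2, 0)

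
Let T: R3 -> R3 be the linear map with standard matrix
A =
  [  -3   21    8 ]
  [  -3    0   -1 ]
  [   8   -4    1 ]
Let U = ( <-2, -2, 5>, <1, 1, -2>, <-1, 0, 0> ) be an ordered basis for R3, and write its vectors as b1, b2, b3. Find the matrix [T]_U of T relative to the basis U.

With P the matrix whose columns are b1, ..., b3, [T]_U = P^(-1) A P.
Column by column: T(b1) = A b1 = <4, 1, -3>; its U-coordinates <-1, -1, -3> give column 1.
Continuing for each basis vector yields [T]_U = [[-1, 0, -2], [-1, -1, -1], [-3, -3, 0]].

[[-1, 0, -2], [-1, -1, -1], [-3, -3, 0]]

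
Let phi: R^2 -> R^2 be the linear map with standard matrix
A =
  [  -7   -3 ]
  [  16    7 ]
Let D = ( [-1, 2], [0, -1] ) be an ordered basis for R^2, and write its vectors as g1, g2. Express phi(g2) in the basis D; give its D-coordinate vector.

Compute phi(g2) = A g2 = [3, -7] in standard coordinates.
Then write this in D-coordinates: solve for y in y_1 g1 + y_2 g2 = [3, -7].
This gives y = [-3, 1], which is column 2 of [phi]_D.

[-3, 1]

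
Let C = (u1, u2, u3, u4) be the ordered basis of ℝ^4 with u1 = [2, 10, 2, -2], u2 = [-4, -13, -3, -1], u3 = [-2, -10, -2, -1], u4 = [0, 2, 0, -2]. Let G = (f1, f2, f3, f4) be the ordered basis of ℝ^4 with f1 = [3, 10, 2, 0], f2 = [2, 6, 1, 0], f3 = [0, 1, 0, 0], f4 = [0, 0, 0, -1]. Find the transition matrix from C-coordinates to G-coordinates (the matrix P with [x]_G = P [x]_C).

Take x = uj: its C-coordinates are the j-th standard unit vector, so P e_j — column j of P — equals [uj]_G.
u1 = 2f1 - 2f2 + 2f3 + 2f4, giving column 1 = [2, -2, 2, 2]; repeating for each j gives P = [[2, -2, -2, 0], [-2, 1, 2, 0], [2, 1, -2, 2], [2, 1, 1, 2]].

[[2, -2, -2, 0], [-2, 1, 2, 0], [2, 1, -2, 2], [2, 1, 1, 2]]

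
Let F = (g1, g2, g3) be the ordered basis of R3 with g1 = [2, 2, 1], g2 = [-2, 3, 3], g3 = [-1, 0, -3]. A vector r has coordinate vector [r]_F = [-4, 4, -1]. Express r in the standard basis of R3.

[-15, 4, 11]

By definition r = -4g1 + 4g2 - g3.
Summing componentwise gives [-15, 4, 11].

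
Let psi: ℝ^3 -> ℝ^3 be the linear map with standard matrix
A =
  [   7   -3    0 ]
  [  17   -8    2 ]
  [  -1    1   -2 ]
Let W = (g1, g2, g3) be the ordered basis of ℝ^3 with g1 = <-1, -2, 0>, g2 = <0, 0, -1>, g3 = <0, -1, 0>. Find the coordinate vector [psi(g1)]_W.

<1, 1, -1>

Column 1 of [psi]_W is the W-coordinate vector of psi(g1).
In standard coordinates psi(g1) = A g1 = <-1, -1, -1>.
Converting to W: <-1, -1, -1> = g1 + g2 - g3, so the coordinate vector is <1, 1, -1>.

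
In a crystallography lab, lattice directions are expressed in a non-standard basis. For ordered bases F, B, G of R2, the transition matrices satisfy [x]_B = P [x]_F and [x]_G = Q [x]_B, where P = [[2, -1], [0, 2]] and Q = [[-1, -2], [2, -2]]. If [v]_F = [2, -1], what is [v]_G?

[-1, 14]

Composing the changes, [v]_G = Q P [v]_F.
Q P = [[-2, -3], [4, -6]]; applying this to [2, -1] gives [-1, 14].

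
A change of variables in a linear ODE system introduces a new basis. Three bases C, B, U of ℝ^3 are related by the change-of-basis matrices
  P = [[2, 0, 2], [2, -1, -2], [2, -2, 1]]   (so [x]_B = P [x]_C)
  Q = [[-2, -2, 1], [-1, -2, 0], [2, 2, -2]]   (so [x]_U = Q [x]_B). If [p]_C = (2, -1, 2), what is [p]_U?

Composing the changes, [p]_U = Q P [p]_C.
Q P = [[-6, 0, 1], [-6, 2, 2], [4, 2, -2]]; applying this to (2, -1, 2) gives (-10, -10, 2).

(-10, -10, 2)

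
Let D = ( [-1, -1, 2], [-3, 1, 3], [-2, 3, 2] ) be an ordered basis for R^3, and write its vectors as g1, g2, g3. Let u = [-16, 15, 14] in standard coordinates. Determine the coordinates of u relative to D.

We seek scalars with c_1 g1 + ... + c_3 g3 = u; equivalently solve M c = u where the columns of M are g1, ..., g3.
Row-reducing the augmented matrix [M | u] gives c = (-2, 4, 3).
Check: -2g1 + 4g2 + 3g3 = [-16, 15, 14].

[-2, 4, 3]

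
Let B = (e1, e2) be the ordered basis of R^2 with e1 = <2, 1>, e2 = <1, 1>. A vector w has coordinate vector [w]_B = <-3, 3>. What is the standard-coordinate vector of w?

<-3, 0>

w = M [w]_B, where M has columns e1, e2.
Carrying out the matrix-vector product, w = <-3, 0>.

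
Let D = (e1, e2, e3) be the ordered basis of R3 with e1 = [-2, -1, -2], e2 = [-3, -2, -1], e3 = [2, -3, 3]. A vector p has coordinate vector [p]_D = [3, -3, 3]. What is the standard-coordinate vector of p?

[9, -6, 6]

p = M [p]_D, where M has columns e1, ..., e3.
Carrying out the matrix-vector product, p = [9, -6, 6].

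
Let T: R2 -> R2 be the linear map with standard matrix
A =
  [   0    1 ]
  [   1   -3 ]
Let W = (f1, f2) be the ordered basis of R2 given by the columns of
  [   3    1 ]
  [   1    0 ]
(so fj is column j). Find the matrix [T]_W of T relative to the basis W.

Let P have columns f1, f2. Then [T]_W = P^(-1) A P.
Here det P = -1, so P^(-1) is integer; computing A P first and then P^(-1)(A P) gives [[0, 1], [1, -3]].

[[0, 1], [1, -3]]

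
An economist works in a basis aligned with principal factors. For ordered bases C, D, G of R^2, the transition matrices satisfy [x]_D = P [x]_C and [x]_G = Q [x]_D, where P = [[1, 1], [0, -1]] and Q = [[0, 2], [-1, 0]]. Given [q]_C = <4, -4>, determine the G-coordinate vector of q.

Composing the changes, [q]_G = Q P [q]_C.
Q P = [[0, -2], [-1, -1]]; applying this to <4, -4> gives <8, 0>.

<8, 0>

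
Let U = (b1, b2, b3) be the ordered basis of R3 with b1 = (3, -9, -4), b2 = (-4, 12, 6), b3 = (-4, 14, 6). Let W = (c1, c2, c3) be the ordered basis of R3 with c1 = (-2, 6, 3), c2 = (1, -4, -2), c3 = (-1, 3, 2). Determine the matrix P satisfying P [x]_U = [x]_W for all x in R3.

Take x = bj: its U-coordinates are the j-th standard unit vector, so P e_j — column j of P — equals [bj]_W.
b1 = -2c1 + 0·c2 + c3, giving column 1 = (-2, 0, 1); repeating for each j gives P = [[-2, 2, 2], [0, 0, -2], [1, 0, -2]].

[[-2, 2, 2], [0, 0, -2], [1, 0, -2]]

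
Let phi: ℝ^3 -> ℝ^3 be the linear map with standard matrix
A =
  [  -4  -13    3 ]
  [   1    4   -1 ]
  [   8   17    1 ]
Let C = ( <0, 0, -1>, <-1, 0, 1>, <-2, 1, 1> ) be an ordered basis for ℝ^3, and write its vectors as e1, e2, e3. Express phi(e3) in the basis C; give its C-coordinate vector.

Column 3 of [phi]_C is the C-coordinate vector of phi(e3).
In standard coordinates phi(e3) = A e3 = <-2, 1, 2>.
Converting to C: <-2, 1, 2> = -e1 + 0·e2 + e3, so the coordinate vector is <-1, 0, 1>.

<-1, 0, 1>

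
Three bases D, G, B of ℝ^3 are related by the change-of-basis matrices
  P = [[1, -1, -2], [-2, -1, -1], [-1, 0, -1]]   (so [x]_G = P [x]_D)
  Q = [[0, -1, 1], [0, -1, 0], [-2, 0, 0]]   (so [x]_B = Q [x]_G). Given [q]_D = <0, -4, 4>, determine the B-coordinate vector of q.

<-4, 0, 8>

Composing the changes, [q]_B = Q P [q]_D.
Q P = [[1, 1, 0], [2, 1, 1], [-2, 2, 4]]; applying this to <0, -4, 4> gives <-4, 0, 8>.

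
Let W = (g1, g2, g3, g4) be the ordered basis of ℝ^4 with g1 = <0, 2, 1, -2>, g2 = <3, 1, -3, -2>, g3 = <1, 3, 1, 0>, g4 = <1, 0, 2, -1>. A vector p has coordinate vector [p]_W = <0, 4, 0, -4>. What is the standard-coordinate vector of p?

By definition p = 0·g1 + 4g2 + 0·g3 - 4g4.
Summing componentwise gives <8, 4, -20, -4>.

<8, 4, -20, -4>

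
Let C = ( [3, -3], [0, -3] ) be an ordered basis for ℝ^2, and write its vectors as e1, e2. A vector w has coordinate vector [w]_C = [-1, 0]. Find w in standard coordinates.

w = M [w]_C, where M has columns e1, e2.
Carrying out the matrix-vector product, w = [-3, 3].

[-3, 3]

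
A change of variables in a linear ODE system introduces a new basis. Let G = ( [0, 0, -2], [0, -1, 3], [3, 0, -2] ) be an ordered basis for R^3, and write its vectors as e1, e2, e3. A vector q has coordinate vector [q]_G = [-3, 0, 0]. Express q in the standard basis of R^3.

The coordinates say q = -3e1 + 0·e2 + 0·e3; adding the scaled basis vectors gives [0, 0, 6].

[0, 0, 6]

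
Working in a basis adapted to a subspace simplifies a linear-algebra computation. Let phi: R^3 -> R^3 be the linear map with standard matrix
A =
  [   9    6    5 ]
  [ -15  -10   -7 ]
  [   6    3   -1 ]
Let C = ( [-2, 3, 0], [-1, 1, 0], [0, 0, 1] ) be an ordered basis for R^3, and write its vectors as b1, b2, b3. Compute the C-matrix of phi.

With P the matrix whose columns are b1, ..., b3, [phi]_C = P^(-1) A P.
Column by column: phi(b1) = A b1 = [0, 0, -3]; its C-coordinates [0, 0, -3] give column 1.
Continuing for each basis vector yields [phi]_C = [[0, 2, -2], [0, -1, -1], [-3, -3, -1]].

[[0, 2, -2], [0, -1, -1], [-3, -3, -1]]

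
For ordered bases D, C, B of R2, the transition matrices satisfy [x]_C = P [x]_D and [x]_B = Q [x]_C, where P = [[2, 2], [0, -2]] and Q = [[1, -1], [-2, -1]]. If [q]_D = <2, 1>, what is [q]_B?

First [q]_C = P [q]_D = <6, -2>.
Then [q]_B = Q [q]_C = <8, -10>.

<8, -10>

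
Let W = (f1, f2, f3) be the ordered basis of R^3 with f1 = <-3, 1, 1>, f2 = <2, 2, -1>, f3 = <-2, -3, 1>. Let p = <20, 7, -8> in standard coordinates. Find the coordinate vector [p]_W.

<-4, 1, -3>

[p]_W is the unique c with M c = p, where M has columns f1, ..., f3.
Solving this 3x3 system gives c = (-4, 1, -3).
Check: -4f1 + f2 - 3f3 = <20, 7, -8>.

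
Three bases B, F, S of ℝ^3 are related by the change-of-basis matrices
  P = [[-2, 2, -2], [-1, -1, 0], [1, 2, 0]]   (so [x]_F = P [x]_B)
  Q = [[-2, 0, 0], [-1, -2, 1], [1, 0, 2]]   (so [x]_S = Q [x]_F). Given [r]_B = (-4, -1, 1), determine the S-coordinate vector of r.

(-8, -20, -8)

First [r]_F = P [r]_B = (4, 5, -6).
Then [r]_S = Q [r]_F = (-8, -20, -8).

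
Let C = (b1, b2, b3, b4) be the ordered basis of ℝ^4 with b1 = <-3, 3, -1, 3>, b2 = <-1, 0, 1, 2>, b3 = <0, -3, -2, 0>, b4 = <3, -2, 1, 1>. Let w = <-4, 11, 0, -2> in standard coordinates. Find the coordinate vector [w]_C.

Write w = c_1 b1 + ... + c_4 b4 and solve for the c_i.
Row-reducing the augmented matrix [M | w] gives c = (1, -2, -2, -1).
Check: b1 - 2b2 - 2b3 - b4 = <-4, 11, 0, -2>.

<1, -2, -2, -1>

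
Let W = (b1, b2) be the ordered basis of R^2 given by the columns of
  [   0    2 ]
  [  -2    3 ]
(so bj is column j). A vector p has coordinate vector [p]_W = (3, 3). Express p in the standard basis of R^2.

p = M [p]_W, where M has columns b1, b2.
Carrying out the matrix-vector product, p = (6, 3).

(6, 3)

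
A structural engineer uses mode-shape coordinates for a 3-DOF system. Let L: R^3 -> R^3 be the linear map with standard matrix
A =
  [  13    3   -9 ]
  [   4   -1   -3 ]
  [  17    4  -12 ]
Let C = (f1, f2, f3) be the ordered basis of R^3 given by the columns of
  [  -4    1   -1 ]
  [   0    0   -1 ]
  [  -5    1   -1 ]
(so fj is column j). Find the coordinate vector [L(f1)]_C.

[1, -2, 1]

Compute L(f1) = A f1 = [-7, -1, -8] in standard coordinates.
Then write this in C-coordinates: solve for y in y_1 f1 + ... + y_3 f3 = [-7, -1, -8].
This gives y = [1, -2, 1], which is column 1 of [L]_C.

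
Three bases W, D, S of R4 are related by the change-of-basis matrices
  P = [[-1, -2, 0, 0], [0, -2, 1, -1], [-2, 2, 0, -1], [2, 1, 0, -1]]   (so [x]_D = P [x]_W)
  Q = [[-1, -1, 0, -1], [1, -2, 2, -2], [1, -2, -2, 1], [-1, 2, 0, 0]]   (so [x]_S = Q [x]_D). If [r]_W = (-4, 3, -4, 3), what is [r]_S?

First [r]_D = P [r]_W = (-2, -13, 11, -8).
Then [r]_S = Q [r]_D = (23, 62, -6, -24).

(23, 62, -6, -24)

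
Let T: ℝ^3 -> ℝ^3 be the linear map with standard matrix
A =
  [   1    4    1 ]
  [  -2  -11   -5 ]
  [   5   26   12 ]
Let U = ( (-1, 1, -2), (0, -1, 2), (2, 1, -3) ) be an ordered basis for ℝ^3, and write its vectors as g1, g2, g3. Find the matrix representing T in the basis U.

Let P have columns g1, ..., g3. Then [T]_U = P^(-1) A P.
Here det P = -1, so P^(-1) is integer; computing A P first and then P^(-1)(A P) gives [[1, 2, -3], [1, 1, -3], [1, 0, 0]].

[[1, 2, -3], [1, 1, -3], [1, 0, 0]]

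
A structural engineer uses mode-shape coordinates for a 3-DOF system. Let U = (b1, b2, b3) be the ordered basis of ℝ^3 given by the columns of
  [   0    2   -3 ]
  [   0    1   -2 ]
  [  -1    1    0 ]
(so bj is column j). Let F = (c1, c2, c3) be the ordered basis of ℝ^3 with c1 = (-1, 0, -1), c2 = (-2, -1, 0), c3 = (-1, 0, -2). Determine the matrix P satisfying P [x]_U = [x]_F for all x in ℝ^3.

[[-1, 1, -2], [0, -1, 2], [1, -1, 1]]

Let M have columns bj and N have columns cj. Then for every x, N [x]_F = x = M [x]_U, so P = N^(-1) M.
Since det N = -1, N^(-1) has integer entries; multiplying gives P = [[-1, 1, -2], [0, -1, 2], [1, -1, 1]].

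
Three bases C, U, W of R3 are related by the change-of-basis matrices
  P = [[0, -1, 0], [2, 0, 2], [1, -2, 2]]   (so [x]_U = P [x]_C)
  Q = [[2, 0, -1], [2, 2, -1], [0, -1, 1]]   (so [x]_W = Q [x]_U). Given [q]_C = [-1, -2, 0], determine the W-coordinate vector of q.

Composing the changes, [q]_W = Q P [q]_C.
Q P = [[-1, 0, -2], [3, 0, 2], [-1, -2, 0]]; applying this to [-1, -2, 0] gives [1, -3, 5].

[1, -3, 5]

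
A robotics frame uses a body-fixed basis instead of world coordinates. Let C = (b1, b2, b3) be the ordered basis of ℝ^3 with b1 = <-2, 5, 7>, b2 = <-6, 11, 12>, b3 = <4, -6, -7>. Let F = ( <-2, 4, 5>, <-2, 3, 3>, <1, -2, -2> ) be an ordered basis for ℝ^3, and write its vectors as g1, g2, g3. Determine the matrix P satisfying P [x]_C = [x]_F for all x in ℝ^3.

Let M have columns bj and N have columns gj. Then for every x, N [x]_F = x = M [x]_C, so P = N^(-1) M.
Since det N = 1, N^(-1) has integer entries; multiplying gives P = [[2, 1, -1], [-1, 1, -2], [0, -2, -2]].

[[2, 1, -1], [-1, 1, -2], [0, -2, -2]]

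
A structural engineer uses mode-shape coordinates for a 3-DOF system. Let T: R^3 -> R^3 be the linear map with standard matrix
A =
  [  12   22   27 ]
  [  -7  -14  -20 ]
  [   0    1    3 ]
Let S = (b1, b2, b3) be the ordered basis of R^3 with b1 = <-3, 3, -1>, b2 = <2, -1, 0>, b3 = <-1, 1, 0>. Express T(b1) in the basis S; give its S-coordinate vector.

Column 1 of [T]_S is the S-coordinate vector of T(b1).
In standard coordinates T(b1) = A b1 = <3, -1, 0>.
Converting to S: <3, -1, 0> = 0·b1 + 2b2 + b3, so the coordinate vector is <0, 2, 1>.

<0, 2, 1>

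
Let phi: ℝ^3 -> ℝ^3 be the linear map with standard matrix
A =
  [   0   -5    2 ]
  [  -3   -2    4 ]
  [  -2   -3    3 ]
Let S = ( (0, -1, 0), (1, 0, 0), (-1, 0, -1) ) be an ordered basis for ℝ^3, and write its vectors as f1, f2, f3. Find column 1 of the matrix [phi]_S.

Compute phi(f1) = A f1 = (5, 2, 3) in standard coordinates.
Then write this in S-coordinates: solve for y in y_1 f1 + ... + y_3 f3 = (5, 2, 3).
This gives y = (-2, 2, -3), which is column 1 of [phi]_S.

(-2, 2, -3)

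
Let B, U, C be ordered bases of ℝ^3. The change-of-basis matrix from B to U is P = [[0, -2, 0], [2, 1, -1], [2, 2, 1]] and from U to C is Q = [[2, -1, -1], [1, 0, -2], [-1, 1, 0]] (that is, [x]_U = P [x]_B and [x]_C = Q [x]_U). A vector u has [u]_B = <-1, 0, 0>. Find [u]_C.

First [u]_U = P [u]_B = <0, -2, -2>.
Then [u]_C = Q [u]_U = <4, 4, -2>.

<4, 4, -2>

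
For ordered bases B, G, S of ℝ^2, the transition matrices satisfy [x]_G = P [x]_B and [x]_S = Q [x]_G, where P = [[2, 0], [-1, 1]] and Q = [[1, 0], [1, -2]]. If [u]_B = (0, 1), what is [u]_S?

Apply P to get G-coordinates (0, 1), then Q to get S-coordinates.
The result is [u]_S = (0, -2).

(0, -2)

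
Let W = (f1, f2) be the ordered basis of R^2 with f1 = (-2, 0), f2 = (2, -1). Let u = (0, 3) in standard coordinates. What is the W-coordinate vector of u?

(-3, -3)

[u]_W is the unique c with M c = u, where M has columns f1, f2.
System: -2c_1 + 2c_2 = 0, 0c_1 - c_2 = 3; solving gives c_1 = -3, c_2 = -3.
Check: -3f1 - 3f2 = (0, 3).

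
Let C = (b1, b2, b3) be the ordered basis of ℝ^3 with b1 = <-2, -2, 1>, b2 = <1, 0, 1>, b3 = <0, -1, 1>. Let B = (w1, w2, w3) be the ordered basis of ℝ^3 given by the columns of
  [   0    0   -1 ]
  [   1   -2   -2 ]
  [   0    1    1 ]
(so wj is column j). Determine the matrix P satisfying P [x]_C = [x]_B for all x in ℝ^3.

Column j of P is [bj]_B, since P maps C-coordinates to B-coordinates.
Expressing b1 in B: b1 = 0·w1 - w2 + 2w3, so column 1 of P is <0, -1, 2>.
Doing the same for each bj gives P = [[0, 2, 1], [-1, 2, 1], [2, -1, 0]].

[[0, 2, 1], [-1, 2, 1], [2, -1, 0]]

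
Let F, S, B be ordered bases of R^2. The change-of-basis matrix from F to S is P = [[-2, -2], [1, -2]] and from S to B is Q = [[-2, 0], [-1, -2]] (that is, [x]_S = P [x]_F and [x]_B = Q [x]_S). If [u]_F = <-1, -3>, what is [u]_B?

<-16, -18>

First [u]_S = P [u]_F = <8, 5>.
Then [u]_B = Q [u]_S = <-16, -18>.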